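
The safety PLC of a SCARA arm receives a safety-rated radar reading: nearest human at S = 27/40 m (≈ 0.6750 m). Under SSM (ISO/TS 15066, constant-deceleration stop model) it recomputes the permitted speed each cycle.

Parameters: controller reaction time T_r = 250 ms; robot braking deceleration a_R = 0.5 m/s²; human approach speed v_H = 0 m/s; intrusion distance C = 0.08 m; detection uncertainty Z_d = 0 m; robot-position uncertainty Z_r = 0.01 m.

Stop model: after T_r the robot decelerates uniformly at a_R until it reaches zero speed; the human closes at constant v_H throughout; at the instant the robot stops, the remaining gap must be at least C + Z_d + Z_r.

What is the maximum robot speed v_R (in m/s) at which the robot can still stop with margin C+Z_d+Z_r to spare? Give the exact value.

v_R_max = 13/20 m/s = 0.6500 m/s

quadratic (1)·v² + (1/4)·v + (-117/200) = 0
  disc = (1/4)² − 4·(1)·(-117/200) = 961/400 ; √disc = 31/20
  v_R = (−(1/4) + 31/20) / (2·(1)) = 13/20 m/s
check:
braking lasts T_s = (13/20)/(1/2) = 1.3000 s
reaction-phase robot travel = 0.6500·0.2500 = 0.1625 m
robot under decel: 0.6500²/(2·0.5000) = 0.4225 m
human closes 0.0000·1.5500 = 0.0000 m
margins: 0.0800+0.0000+0.0100 = 0.0900 m
sum ≈ 0.1625+0.4225+0.0000+0.0900 ≈ 0.6750 m = S ✓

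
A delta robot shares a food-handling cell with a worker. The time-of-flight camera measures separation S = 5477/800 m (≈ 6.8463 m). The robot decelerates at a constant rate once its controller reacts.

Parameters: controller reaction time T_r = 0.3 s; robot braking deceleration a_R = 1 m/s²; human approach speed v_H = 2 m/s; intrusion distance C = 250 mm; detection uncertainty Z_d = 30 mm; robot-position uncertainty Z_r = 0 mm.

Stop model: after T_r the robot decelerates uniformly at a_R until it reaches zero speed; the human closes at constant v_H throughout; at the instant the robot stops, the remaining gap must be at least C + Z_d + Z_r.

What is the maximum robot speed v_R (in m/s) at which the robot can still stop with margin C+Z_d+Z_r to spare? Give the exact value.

at the boundary: (1/2)·v² + (23/10)·v + (-4773/800) = 0
  disc = (23/10)² − 4·(1/2)·(-4773/800) = 6889/400 ; √disc = 83/20
  v_R = (−(23/10) + 83/20) / (2·(1/2)) = 37/20 m/s
check:
T_s = v_R/a_R = (37/20)/1 = 1.8500 s
reaction-phase robot travel = 1.8500·0.3000 = 0.5550 m
robot under decel: 1.8500²/(2·1.0000) = 1.7112 m
human over T_r+T_s: 2.0000·(0.3000+1.8500) = 4.3000 m
margins: 0.2500+0.0300+0.0000 = 0.2800 m
sum ≈ 0.5550+1.7112+4.3000+0.2800 ≈ 6.8463 m = S ✓

v_R_max = 37/20 m/s = 1.8500 m/s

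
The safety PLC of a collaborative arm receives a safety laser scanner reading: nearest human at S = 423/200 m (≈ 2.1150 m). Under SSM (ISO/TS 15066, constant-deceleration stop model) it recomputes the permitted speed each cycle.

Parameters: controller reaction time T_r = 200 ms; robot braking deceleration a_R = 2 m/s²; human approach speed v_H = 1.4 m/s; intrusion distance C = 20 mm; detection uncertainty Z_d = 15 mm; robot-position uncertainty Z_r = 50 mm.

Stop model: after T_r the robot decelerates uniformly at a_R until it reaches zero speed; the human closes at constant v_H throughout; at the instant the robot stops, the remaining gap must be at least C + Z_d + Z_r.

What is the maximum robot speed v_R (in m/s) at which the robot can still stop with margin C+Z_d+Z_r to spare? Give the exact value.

v_R_max = 7/5 m/s = 1.4000 m/s

quadratic (1/4)·v² + (9/10)·v + (-7/4) = 0
  disc = (9/10)² − 4·(1/4)·(-7/4) = 64/25 ; √disc = 8/5
  v_R = (−(9/10) + 8/5) / (2·(1/4)) = 7/5 m/s
check:
braking lasts T_s = (7/5)/2 = 0.7000 s
robot in T_r: 1.4000·0.2000 = 0.2800 m
robot under decel: 1.4000²/(2·2.0000) = 0.4900 m
human closes 1.4000·0.9000 = 1.2600 m
C+Z_d+Z_r = 0.0200+0.0150+0.0500 = 0.0850 m
sum ≈ 0.2800+0.4900+1.2600+0.0850 ≈ 2.1150 m = S ✓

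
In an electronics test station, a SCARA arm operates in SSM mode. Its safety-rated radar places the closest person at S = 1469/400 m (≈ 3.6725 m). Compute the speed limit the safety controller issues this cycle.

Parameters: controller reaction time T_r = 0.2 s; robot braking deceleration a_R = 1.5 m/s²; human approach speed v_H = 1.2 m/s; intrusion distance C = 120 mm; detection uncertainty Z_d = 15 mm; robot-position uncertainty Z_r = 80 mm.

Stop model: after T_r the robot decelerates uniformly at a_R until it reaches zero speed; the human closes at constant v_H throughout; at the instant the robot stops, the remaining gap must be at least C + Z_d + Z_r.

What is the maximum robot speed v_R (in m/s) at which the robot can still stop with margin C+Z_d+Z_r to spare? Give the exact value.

v_R_max = 39/20 m/s = 1.9500 m/s

quadratic (1/3)·v² + (1)·v + (-1287/400) = 0
  disc = (1)² − 4·(1/3)·(-1287/400) = 529/100 ; √disc = 23/10
  v_R = (−(1) + 23/10) / (2·(1/3)) = 39/20 m/s
check:
braking lasts T_s = (39/20)/(3/2) = 1.3000 s
robot covers v_R·T_r = 1.9500·0.2000 = 0.3900 m before braking
robot under decel: 1.9500²/(2·1.5000) = 1.2675 m
human closes 1.2000·1.5000 = 1.8000 m
residual clearance needed = 0.1200+0.0150+0.0800 = 0.2150 m
sum ≈ 0.3900+1.2675+1.8000+0.2150 ≈ 3.6725 m = S ✓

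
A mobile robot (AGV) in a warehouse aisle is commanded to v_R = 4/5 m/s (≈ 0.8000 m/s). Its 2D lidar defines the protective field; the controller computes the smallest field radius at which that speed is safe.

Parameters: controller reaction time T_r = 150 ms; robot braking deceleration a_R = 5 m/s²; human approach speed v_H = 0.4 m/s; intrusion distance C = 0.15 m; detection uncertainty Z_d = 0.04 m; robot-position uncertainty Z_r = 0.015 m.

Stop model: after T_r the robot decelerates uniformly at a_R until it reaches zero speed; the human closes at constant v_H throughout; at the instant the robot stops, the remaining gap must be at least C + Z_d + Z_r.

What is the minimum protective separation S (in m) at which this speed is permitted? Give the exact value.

braking lasts T_s = (4/5)/5 = 0.1600 s
robot covers v_R·T_r = 0.8000·0.1500 = 0.1200 m before braking
robot covers 0.8000·0.1600 − ½·5.0000·0.1600² = 0.0640 m while stopping
human over T_r+T_s: 0.4000·(0.1500+0.1600) = 0.1240 m
C+Z_d+Z_r = 0.1500+0.0400+0.0150 = 0.2050 m
S_min ≈ 0.1200+0.0640+0.1240+0.2050  ⇒  S_min = 513/1000 m

S_min = 513/1000 m = 0.5130 m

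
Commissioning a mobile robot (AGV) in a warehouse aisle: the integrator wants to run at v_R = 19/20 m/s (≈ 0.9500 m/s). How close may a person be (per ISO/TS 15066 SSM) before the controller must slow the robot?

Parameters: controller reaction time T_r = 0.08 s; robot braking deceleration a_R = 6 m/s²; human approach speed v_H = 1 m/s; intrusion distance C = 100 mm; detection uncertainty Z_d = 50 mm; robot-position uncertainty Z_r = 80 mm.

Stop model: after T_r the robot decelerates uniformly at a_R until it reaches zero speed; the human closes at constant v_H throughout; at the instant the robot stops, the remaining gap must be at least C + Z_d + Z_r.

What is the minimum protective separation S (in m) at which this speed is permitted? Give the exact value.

S_min = 14869/24000 m = 0.6195 m

stop time T_s = (19/20)/6 = 0.1583 s
robot covers v_R·T_r = 0.9500·0.0800 = 0.0760 m before braking
robot covers 0.9500·0.1583 − ½·6.0000·0.1583² = 0.0752 m while stopping
human closes 1.0000·0.2383 = 0.2383 m
C+Z_d+Z_r = 0.1000+0.0500+0.0800 = 0.2300 m
S_min ≈ 0.0760+0.0752+0.2383+0.2300  ⇒  S_min = 14869/24000 m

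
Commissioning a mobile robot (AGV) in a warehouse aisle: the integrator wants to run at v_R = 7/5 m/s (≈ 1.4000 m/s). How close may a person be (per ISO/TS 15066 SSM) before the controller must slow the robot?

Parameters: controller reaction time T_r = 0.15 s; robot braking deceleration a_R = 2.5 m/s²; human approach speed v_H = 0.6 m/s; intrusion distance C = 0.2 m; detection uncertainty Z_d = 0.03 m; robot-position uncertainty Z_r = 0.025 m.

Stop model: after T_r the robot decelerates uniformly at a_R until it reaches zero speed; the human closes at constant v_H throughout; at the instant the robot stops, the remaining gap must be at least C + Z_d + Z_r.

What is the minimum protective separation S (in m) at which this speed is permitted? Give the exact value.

S_min = 1283/1000 m = 1.2830 m

braking lasts T_s = (7/5)/(5/2) = 0.5600 s
reaction-phase robot travel = 1.4000·0.1500 = 0.2100 m
braking distance = 1.4000²/(2·2.5000) = 0.3920 m
human over T_r+T_s: 0.6000·(0.1500+0.5600) = 0.4260 m
margins: 0.2000+0.0300+0.0250 = 0.2550 m
S_min ≈ 0.2100+0.3920+0.4260+0.2550  ⇒  S_min = 1283/1000 m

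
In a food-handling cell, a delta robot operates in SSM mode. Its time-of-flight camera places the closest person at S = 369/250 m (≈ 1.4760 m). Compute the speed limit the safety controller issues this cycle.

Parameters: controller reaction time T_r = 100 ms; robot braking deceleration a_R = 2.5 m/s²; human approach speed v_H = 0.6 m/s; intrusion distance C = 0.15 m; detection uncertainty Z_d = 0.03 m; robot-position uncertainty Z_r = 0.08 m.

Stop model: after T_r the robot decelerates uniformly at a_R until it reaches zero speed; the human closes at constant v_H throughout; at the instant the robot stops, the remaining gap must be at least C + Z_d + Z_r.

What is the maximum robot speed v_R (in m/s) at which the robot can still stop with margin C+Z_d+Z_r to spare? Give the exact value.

quadratic (1/5)·v² + (17/50)·v + (-289/250) = 0
  disc = (17/50)² − 4·(1/5)·(-289/250) = 2601/2500 ; √disc = 51/50
  v_R = (−(17/50) + 51/50) / (2·(1/5)) = 17/10 m/s
check:
stop time T_s = (17/10)/(5/2) = 0.6800 s
robot in T_r: 1.7000·0.1000 = 0.1700 m
robot under decel: 1.7000²/(2·2.5000) = 0.5780 m
human over T_r+T_s: 0.6000·(0.1000+0.6800) = 0.4680 m
residual clearance needed = 0.1500+0.0300+0.0800 = 0.2600 m
sum ≈ 0.1700+0.5780+0.4680+0.2600 ≈ 1.4760 m = S ✓

v_R_max = 17/10 m/s = 1.7000 m/s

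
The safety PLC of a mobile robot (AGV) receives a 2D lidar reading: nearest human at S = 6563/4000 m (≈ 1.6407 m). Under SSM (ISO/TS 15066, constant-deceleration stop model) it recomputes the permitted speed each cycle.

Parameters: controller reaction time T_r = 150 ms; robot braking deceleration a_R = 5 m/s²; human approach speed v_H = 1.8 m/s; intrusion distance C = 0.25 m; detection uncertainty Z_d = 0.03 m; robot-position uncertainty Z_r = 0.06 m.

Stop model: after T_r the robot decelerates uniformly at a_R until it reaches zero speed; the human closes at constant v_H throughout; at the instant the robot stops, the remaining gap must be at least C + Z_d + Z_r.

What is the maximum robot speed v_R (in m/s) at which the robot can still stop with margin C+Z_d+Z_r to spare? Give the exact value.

v_R_max = 31/20 m/s = 1.5500 m/s

collect terms ⇒ (1/10)·v_R² + (51/100)·v_R + (-4123/4000) = 0
  disc = (51/100)² − 4·(1/10)·(-4123/4000) = 1681/2500 ; √disc = 41/50
  v_R = (−(51/100) + 41/50) / (2·(1/10)) = 31/20 m/s
check:
T_s = v_R/a_R = (31/20)/5 = 0.3100 s
reaction-phase robot travel = 1.5500·0.1500 = 0.2325 m
braking distance = 1.5500²/(2·5.0000) = 0.2402 m
human closes 1.8000·0.4600 = 0.8280 m
residual clearance needed = 0.2500+0.0300+0.0600 = 0.3400 m
sum ≈ 0.2325+0.2402+0.8280+0.3400 ≈ 1.6407 m = S ✓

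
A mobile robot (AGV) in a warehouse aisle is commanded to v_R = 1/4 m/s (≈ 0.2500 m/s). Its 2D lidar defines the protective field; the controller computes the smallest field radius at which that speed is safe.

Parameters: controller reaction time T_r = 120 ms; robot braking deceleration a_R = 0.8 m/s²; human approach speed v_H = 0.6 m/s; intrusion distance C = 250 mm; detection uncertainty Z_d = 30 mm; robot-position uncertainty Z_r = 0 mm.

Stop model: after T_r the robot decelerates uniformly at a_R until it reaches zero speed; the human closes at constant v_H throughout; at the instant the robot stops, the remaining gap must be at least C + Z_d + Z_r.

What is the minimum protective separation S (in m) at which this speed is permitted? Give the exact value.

T_s = v_R/a_R = (1/4)/(4/5) = 0.3125 s
robot covers v_R·T_r = 0.2500·0.1200 = 0.0300 m before braking
robot under decel: 0.2500²/(2·0.8000) = 0.0391 m
human over T_r+T_s: 0.6000·(0.1200+0.3125) = 0.2595 m
residual clearance needed = 0.2500+0.0300+0.0000 = 0.2800 m
S_min ≈ 0.0300+0.0391+0.2595+0.2800  ⇒  S_min = 9737/16000 m

S_min = 9737/16000 m = 0.6086 m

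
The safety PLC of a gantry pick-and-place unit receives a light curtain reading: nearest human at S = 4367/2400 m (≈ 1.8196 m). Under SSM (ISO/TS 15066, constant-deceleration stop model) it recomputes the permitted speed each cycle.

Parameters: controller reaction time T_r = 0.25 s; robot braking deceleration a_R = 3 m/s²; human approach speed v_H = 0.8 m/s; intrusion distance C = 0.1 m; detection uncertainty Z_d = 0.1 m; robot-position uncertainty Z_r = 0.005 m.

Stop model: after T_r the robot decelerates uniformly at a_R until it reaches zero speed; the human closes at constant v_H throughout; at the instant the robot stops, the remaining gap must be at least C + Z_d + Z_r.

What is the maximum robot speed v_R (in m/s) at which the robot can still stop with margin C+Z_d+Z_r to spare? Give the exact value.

collect terms ⇒ (1/6)·v_R² + (31/60)·v_R + (-679/480) = 0
  disc = (31/60)² − 4·(1/6)·(-679/480) = 121/100 ; √disc = 11/10
  v_R = (−(31/60) + 11/10) / (2·(1/6)) = 7/4 m/s
check:
T_s = v_R/a_R = (7/4)/3 = 0.5833 s
robot covers v_R·T_r = 1.7500·0.2500 = 0.4375 m before braking
robot covers 1.7500·0.5833 − ½·3.0000·0.5833² = 0.5104 m while stopping
human closes 0.8000·0.8333 = 0.6667 m
C+Z_d+Z_r = 0.1000+0.1000+0.0050 = 0.2050 m
sum ≈ 0.4375+0.5104+0.6667+0.2050 ≈ 1.8196 m = S ✓

v_R_max = 7/4 m/s = 1.7500 m/s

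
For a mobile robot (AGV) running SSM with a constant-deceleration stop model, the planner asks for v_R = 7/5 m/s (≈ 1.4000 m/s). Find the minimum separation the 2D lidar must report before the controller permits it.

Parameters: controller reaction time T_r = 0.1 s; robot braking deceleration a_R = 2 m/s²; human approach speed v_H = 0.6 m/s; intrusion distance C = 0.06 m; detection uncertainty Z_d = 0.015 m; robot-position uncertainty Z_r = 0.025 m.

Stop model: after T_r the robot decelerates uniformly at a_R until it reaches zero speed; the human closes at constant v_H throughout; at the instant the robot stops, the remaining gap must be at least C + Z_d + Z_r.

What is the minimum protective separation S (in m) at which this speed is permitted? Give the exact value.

S_min = 121/100 m = 1.2100 m

braking lasts T_s = (7/5)/2 = 0.7000 s
robot in T_r: 1.4000·0.1000 = 0.1400 m
braking distance = 1.4000²/(2·2.0000) = 0.4900 m
person approaches 0.6000·(0.1000+0.7000) = 0.4800 m
margins: 0.0600+0.0150+0.0250 = 0.1000 m
S_min ≈ 0.1400+0.4900+0.4800+0.1000  ⇒  S_min = 121/100 m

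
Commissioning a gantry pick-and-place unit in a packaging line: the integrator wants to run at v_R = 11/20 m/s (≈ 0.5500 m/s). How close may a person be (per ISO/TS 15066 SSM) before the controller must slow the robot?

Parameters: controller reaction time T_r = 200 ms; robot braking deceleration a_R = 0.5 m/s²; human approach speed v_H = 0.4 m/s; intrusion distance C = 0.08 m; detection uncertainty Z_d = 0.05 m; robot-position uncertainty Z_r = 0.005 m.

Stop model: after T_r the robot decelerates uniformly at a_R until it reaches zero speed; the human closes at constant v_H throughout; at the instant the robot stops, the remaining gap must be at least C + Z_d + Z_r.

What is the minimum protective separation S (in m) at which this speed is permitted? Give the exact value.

stop time T_s = (11/20)/(1/2) = 1.1000 s
reaction-phase robot travel = 0.5500·0.2000 = 0.1100 m
robot covers 0.5500·1.1000 − ½·0.5000·1.1000² = 0.3025 m while stopping
human over T_r+T_s: 0.4000·(0.2000+1.1000) = 0.5200 m
residual clearance needed = 0.0800+0.0500+0.0050 = 0.1350 m
S_min ≈ 0.1100+0.3025+0.5200+0.1350  ⇒  S_min = 427/400 m

S_min = 427/400 m = 1.0675 m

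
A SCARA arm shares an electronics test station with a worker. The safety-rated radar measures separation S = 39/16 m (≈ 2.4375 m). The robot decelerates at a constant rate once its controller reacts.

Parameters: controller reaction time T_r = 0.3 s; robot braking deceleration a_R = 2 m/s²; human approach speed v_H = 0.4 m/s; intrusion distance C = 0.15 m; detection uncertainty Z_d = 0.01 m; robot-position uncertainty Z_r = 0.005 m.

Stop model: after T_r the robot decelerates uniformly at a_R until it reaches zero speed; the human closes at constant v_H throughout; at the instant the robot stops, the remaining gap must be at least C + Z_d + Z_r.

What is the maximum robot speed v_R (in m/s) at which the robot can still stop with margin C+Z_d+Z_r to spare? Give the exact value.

quadratic (1/4)·v² + (1/2)·v + (-861/400) = 0
  disc = (1/2)² − 4·(1/4)·(-861/400) = 961/400 ; √disc = 31/20
  v_R = (−(1/2) + 31/20) / (2·(1/4)) = 21/10 m/s
check:
T_s = v_R/a_R = (21/10)/2 = 1.0500 s
reaction-phase robot travel = 2.1000·0.3000 = 0.6300 m
robot under decel: 2.1000²/(2·2.0000) = 1.1025 m
person approaches 0.4000·(0.3000+1.0500) = 0.5400 m
residual clearance needed = 0.1500+0.0100+0.0050 = 0.1650 m
sum ≈ 0.6300+1.1025+0.5400+0.1650 ≈ 2.4375 m = S ✓

v_R_max = 21/10 m/s = 2.1000 m/s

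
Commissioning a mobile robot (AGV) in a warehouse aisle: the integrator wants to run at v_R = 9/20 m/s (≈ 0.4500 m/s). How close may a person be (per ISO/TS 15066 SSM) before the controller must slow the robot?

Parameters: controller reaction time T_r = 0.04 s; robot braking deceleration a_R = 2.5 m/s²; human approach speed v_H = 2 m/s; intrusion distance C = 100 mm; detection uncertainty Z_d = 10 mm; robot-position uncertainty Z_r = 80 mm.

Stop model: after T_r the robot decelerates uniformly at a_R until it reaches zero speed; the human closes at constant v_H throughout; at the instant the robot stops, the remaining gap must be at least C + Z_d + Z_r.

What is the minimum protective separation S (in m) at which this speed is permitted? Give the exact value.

stop time T_s = (9/20)/(5/2) = 0.1800 s
robot in T_r: 0.4500·0.0400 = 0.0180 m
robot covers 0.4500·0.1800 − ½·2.5000·0.1800² = 0.0405 m while stopping
person approaches 2.0000·(0.0400+0.1800) = 0.4400 m
margins: 0.1000+0.0100+0.0800 = 0.1900 m
S_min ≈ 0.0180+0.0405+0.4400+0.1900  ⇒  S_min = 1377/2000 m

S_min = 1377/2000 m = 0.6885 m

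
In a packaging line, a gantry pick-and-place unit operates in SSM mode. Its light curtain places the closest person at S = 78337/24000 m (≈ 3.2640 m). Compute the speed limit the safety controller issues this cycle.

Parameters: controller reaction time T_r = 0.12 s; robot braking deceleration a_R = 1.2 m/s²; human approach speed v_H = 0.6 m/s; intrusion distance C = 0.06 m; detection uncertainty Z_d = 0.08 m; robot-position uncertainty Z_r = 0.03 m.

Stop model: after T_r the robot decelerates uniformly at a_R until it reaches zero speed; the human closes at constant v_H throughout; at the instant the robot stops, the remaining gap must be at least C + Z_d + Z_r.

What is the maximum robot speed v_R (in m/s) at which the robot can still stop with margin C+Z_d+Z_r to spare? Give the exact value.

at the boundary: (5/12)·v² + (31/50)·v + (-72529/24000) = 0
  disc = (31/50)² − 4·(5/12)·(-72529/24000) = 1951609/360000 ; √disc = 1397/600
  v_R = (−(31/50) + 1397/600) / (2·(5/12)) = 41/20 m/s
check:
T_s = v_R/a_R = (41/20)/(6/5) = 1.7083 s
reaction-phase robot travel = 2.0500·0.1200 = 0.2460 m
robot under decel: 2.0500²/(2·1.2000) = 1.7510 m
person approaches 0.6000·(0.1200+1.7083) = 1.0970 m
C+Z_d+Z_r = 0.0600+0.0800+0.0300 = 0.1700 m
sum ≈ 0.2460+1.7510+1.0970+0.1700 ≈ 3.2640 m = S ✓

v_R_max = 41/20 m/s = 2.0500 m/s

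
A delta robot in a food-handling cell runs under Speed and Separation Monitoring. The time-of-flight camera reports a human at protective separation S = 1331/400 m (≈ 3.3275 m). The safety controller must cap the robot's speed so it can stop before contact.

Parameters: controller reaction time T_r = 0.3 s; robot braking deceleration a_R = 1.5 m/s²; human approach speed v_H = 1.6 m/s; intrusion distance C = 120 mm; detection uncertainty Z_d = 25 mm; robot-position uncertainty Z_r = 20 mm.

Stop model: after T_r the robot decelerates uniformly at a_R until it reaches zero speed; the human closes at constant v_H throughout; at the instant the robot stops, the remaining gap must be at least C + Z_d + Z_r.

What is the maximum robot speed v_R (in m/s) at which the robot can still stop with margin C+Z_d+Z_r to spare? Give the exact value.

collect terms ⇒ (1/3)·v_R² + (41/30)·v_R + (-1073/400) = 0
  disc = (41/30)² − 4·(1/3)·(-1073/400) = 49/9 ; √disc = 7/3
  v_R = (−(41/30) + 7/3) / (2·(1/3)) = 29/20 m/s
check:
T_s = v_R/a_R = (29/20)/(3/2) = 0.9667 s
robot in T_r: 1.4500·0.3000 = 0.4350 m
braking distance = 1.4500²/(2·1.5000) = 0.7008 m
human closes 1.6000·1.2667 = 2.0267 m
margins: 0.1200+0.0250+0.0200 = 0.1650 m
sum ≈ 0.4350+0.7008+2.0267+0.1650 ≈ 3.3275 m = S ✓

v_R_max = 29/20 m/s = 1.4500 m/s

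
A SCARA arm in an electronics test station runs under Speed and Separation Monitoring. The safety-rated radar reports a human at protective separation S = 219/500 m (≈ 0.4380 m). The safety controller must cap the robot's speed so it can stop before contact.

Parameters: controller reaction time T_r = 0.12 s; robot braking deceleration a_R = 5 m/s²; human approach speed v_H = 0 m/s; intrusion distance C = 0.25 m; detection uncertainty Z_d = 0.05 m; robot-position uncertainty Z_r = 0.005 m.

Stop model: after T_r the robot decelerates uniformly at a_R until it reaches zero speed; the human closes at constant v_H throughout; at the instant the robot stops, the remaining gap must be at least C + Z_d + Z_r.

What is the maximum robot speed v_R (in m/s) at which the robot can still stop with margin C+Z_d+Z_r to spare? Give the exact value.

at the boundary: (1/10)·v² + (3/25)·v + (-133/1000) = 0
  disc = (3/25)² − 4·(1/10)·(-133/1000) = 169/2500 ; √disc = 13/50
  v_R = (−(3/25) + 13/50) / (2·(1/10)) = 7/10 m/s
check:
T_s = v_R/a_R = (7/10)/5 = 0.1400 s
robot in T_r: 0.7000·0.1200 = 0.0840 m
robot under decel: 0.7000²/(2·5.0000) = 0.0490 m
human over T_r+T_s: 0.0000·(0.1200+0.1400) = 0.0000 m
margins: 0.2500+0.0500+0.0050 = 0.3050 m
sum ≈ 0.0840+0.0490+0.0000+0.3050 ≈ 0.4380 m = S ✓

v_R_max = 7/10 m/s = 0.7000 m/s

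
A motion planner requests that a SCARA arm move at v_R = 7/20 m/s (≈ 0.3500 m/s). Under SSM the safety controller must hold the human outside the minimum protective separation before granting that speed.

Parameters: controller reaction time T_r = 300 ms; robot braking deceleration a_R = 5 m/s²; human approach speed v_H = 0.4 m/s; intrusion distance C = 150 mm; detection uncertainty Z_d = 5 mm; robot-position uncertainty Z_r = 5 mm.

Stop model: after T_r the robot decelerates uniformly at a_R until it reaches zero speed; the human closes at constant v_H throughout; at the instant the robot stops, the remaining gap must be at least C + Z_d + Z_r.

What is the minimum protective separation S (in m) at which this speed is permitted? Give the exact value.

stop time T_s = (7/20)/5 = 0.0700 s
reaction-phase robot travel = 0.3500·0.3000 = 0.1050 m
robot under decel: 0.3500²/(2·5.0000) = 0.0123 m
person approaches 0.4000·(0.3000+0.0700) = 0.1480 m
margins: 0.1500+0.0050+0.0050 = 0.1600 m
S_min ≈ 0.1050+0.0123+0.1480+0.1600  ⇒  S_min = 1701/4000 m

S_min = 1701/4000 m = 0.4253 m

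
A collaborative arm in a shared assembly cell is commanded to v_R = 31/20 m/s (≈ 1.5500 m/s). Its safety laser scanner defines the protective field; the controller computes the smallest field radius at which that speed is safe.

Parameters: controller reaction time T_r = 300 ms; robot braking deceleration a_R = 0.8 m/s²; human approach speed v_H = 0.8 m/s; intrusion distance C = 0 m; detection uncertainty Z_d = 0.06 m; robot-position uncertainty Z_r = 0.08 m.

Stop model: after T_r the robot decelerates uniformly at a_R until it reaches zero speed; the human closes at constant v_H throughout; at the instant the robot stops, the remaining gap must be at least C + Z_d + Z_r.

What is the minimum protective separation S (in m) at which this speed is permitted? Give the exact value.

S_min = 12469/3200 m = 3.8966 m

T_s = v_R/a_R = (31/20)/(4/5) = 1.9375 s
reaction-phase robot travel = 1.5500·0.3000 = 0.4650 m
robot under decel: 1.5500²/(2·0.8000) = 1.5016 m
human closes 0.8000·2.2375 = 1.7900 m
C+Z_d+Z_r = 0.0000+0.0600+0.0800 = 0.1400 m
S_min ≈ 0.4650+1.5016+1.7900+0.1400  ⇒  S_min = 12469/3200 m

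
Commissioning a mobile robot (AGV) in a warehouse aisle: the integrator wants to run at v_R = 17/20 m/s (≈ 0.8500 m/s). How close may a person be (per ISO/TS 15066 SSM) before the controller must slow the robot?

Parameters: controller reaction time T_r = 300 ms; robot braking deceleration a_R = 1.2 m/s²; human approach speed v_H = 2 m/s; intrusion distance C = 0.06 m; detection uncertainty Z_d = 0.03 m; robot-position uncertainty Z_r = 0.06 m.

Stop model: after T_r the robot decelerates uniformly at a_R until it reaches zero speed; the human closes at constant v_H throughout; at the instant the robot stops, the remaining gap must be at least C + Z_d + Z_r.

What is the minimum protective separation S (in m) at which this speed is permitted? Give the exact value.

S_min = 13069/4800 m = 2.7227 m

T_s = v_R/a_R = (17/20)/(6/5) = 0.7083 s
robot in T_r: 0.8500·0.3000 = 0.2550 m
robot covers 0.8500·0.7083 − ½·1.2000·0.7083² = 0.3010 m while stopping
human closes 2.0000·1.0083 = 2.0167 m
residual clearance needed = 0.0600+0.0300+0.0600 = 0.1500 m
S_min ≈ 0.2550+0.3010+2.0167+0.1500  ⇒  S_min = 13069/4800 m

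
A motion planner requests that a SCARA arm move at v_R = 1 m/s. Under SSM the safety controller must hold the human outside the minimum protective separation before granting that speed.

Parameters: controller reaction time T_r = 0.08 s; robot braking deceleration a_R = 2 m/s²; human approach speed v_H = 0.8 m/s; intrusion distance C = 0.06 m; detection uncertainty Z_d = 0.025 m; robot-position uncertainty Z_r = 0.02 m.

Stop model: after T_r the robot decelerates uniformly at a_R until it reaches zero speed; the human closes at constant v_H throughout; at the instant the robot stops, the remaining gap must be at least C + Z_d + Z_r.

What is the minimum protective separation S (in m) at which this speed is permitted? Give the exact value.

stop time T_s = 1/2 = 0.5000 s
reaction-phase robot travel = 1.0000·0.0800 = 0.0800 m
robot under decel: 1.0000²/(2·2.0000) = 0.2500 m
person approaches 0.8000·(0.0800+0.5000) = 0.4640 m
margins: 0.0600+0.0250+0.0200 = 0.1050 m
S_min ≈ 0.0800+0.2500+0.4640+0.1050  ⇒  S_min = 899/1000 m

S_min = 899/1000 m = 0.8990 m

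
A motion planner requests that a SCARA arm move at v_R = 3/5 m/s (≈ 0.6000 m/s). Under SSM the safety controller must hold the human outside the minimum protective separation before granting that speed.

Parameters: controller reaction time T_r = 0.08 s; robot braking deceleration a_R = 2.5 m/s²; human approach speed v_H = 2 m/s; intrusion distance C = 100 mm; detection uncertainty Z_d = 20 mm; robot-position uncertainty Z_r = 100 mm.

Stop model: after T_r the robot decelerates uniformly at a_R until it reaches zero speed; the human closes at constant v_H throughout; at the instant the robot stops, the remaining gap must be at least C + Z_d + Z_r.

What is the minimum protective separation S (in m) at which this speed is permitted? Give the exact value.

braking lasts T_s = (3/5)/(5/2) = 0.2400 s
reaction-phase robot travel = 0.6000·0.0800 = 0.0480 m
braking distance = 0.6000²/(2·2.5000) = 0.0720 m
human closes 2.0000·0.3200 = 0.6400 m
margins: 0.1000+0.0200+0.1000 = 0.2200 m
S_min ≈ 0.0480+0.0720+0.6400+0.2200  ⇒  S_min = 49/50 m

S_min = 49/50 m = 0.9800 m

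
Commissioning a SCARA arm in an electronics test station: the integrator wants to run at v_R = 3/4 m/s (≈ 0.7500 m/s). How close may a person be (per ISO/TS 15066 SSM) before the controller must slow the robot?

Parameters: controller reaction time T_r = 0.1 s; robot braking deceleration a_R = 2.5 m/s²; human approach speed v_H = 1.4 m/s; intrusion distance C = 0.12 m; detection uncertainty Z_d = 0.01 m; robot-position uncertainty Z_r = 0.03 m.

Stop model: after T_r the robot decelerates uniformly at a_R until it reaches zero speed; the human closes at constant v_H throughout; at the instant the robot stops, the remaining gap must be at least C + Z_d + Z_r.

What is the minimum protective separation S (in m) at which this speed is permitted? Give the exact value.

S_min = 363/400 m = 0.9075 m

stop time T_s = (3/4)/(5/2) = 0.3000 s
robot covers v_R·T_r = 0.7500·0.1000 = 0.0750 m before braking
braking distance = 0.7500²/(2·2.5000) = 0.1125 m
human closes 1.4000·0.4000 = 0.5600 m
C+Z_d+Z_r = 0.1200+0.0100+0.0300 = 0.1600 m
S_min ≈ 0.0750+0.1125+0.5600+0.1600  ⇒  S_min = 363/400 m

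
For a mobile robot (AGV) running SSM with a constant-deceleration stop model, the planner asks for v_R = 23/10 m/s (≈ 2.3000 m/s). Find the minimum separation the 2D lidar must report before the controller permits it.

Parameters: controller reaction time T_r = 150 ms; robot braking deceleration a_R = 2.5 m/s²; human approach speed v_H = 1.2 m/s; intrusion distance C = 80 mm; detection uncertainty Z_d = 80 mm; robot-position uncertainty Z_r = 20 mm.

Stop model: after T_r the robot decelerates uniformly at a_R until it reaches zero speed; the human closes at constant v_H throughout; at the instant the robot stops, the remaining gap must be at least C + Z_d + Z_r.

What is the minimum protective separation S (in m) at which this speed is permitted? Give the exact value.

S_min = 2867/1000 m = 2.8670 m

stop time T_s = (23/10)/(5/2) = 0.9200 s
reaction-phase robot travel = 2.3000·0.1500 = 0.3450 m
braking distance = 2.3000²/(2·2.5000) = 1.0580 m
human over T_r+T_s: 1.2000·(0.1500+0.9200) = 1.2840 m
C+Z_d+Z_r = 0.0800+0.0800+0.0200 = 0.1800 m
S_min ≈ 0.3450+1.0580+1.2840+0.1800  ⇒  S_min = 2867/1000 m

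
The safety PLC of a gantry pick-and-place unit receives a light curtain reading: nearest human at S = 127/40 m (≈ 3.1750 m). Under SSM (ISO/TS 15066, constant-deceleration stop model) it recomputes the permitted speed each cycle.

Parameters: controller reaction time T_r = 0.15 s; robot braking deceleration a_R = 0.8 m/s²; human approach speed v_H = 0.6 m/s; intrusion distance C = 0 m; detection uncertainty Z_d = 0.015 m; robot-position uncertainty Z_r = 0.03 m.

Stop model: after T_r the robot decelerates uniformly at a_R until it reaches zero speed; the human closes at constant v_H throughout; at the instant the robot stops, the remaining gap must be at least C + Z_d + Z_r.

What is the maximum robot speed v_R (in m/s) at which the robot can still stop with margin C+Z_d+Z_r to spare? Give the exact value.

v_R_max = 8/5 m/s = 1.6000 m/s

collect terms ⇒ (5/8)·v_R² + (9/10)·v_R + (-76/25) = 0
  disc = (9/10)² − 4·(5/8)·(-76/25) = 841/100 ; √disc = 29/10
  v_R = (−(9/10) + 29/10) / (2·(5/8)) = 8/5 m/s
check:
stop time T_s = (8/5)/(4/5) = 2.0000 s
reaction-phase robot travel = 1.6000·0.1500 = 0.2400 m
braking distance = 1.6000²/(2·0.8000) = 1.6000 m
human over T_r+T_s: 0.6000·(0.1500+2.0000) = 1.2900 m
C+Z_d+Z_r = 0.0000+0.0150+0.0300 = 0.0450 m
sum ≈ 0.2400+1.6000+1.2900+0.0450 ≈ 3.1750 m = S ✓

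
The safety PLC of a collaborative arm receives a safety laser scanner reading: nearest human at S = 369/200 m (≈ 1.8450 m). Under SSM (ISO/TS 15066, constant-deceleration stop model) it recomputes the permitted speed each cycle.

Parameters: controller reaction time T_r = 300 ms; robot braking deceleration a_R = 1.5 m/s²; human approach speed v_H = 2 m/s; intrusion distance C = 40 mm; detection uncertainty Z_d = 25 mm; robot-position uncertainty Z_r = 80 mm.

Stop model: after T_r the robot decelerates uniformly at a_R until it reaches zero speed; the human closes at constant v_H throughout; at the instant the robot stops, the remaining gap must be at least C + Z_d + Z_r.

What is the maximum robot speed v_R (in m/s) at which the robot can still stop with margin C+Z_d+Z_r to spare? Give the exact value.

at the boundary: (1/3)·v² + (49/30)·v + (-11/10) = 0
  disc = (49/30)² − 4·(1/3)·(-11/10) = 3721/900 ; √disc = 61/30
  v_R = (−(49/30) + 61/30) / (2·(1/3)) = 3/5 m/s
check:
braking lasts T_s = (3/5)/(3/2) = 0.4000 s
robot covers v_R·T_r = 0.6000·0.3000 = 0.1800 m before braking
braking distance = 0.6000²/(2·1.5000) = 0.1200 m
human closes 2.0000·0.7000 = 1.4000 m
margins: 0.0400+0.0250+0.0800 = 0.1450 m
sum ≈ 0.1800+0.1200+1.4000+0.1450 ≈ 1.8450 m = S ✓

v_R_max = 3/5 m/s = 0.6000 m/s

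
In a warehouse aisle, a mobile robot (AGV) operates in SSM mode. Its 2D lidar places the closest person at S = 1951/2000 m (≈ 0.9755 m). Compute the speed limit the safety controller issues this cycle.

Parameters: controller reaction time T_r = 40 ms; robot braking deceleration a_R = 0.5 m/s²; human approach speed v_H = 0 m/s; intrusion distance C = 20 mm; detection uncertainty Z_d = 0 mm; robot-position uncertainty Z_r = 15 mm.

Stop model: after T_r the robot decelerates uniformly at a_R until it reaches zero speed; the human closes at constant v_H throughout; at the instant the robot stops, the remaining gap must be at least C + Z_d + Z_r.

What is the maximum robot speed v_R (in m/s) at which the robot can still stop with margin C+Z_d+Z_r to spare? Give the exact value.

v_R_max = 19/20 m/s = 0.9500 m/s

at the boundary: (1)·v² + (1/25)·v + (-1881/2000) = 0
  disc = (1/25)² − 4·(1)·(-1881/2000) = 9409/2500 ; √disc = 97/50
  v_R = (−(1/25) + 97/50) / (2·(1)) = 19/20 m/s
check:
T_s = v_R/a_R = (19/20)/(1/2) = 1.9000 s
reaction-phase robot travel = 0.9500·0.0400 = 0.0380 m
robot under decel: 0.9500²/(2·0.5000) = 0.9025 m
human over T_r+T_s: 0.0000·(0.0400+1.9000) = 0.0000 m
C+Z_d+Z_r = 0.0200+0.0000+0.0150 = 0.0350 m
sum ≈ 0.0380+0.9025+0.0000+0.0350 ≈ 0.9755 m = S ✓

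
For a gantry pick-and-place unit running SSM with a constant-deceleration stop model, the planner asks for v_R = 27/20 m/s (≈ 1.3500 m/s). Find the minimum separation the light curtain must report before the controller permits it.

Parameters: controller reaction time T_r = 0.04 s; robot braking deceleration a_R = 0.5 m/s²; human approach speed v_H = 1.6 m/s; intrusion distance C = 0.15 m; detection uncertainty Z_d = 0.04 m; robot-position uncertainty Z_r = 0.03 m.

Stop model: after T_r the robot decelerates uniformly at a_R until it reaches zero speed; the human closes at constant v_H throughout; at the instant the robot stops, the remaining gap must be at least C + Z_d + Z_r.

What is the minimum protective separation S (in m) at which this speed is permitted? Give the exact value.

T_s = v_R/a_R = (27/20)/(1/2) = 2.7000 s
robot covers v_R·T_r = 1.3500·0.0400 = 0.0540 m before braking
robot under decel: 1.3500²/(2·0.5000) = 1.8225 m
human closes 1.6000·2.7400 = 4.3840 m
residual clearance needed = 0.1500+0.0400+0.0300 = 0.2200 m
S_min ≈ 0.0540+1.8225+4.3840+0.2200  ⇒  S_min = 12961/2000 m

S_min = 12961/2000 m = 6.4805 m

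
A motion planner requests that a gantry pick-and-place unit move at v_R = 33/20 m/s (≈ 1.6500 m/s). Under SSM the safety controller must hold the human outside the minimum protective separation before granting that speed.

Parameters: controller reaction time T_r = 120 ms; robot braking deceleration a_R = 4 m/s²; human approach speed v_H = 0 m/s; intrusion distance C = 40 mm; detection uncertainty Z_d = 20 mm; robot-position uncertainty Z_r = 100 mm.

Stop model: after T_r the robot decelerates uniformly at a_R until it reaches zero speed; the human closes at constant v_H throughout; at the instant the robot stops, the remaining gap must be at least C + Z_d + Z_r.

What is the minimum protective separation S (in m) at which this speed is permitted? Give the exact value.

S_min = 11173/16000 m = 0.6983 m

stop time T_s = (33/20)/4 = 0.4125 s
reaction-phase robot travel = 1.6500·0.1200 = 0.1980 m
robot covers 1.6500·0.4125 − ½·4.0000·0.4125² = 0.3403 m while stopping
human closes 0.0000·0.5325 = 0.0000 m
residual clearance needed = 0.0400+0.0200+0.1000 = 0.1600 m
S_min ≈ 0.1980+0.3403+0.0000+0.1600  ⇒  S_min = 11173/16000 m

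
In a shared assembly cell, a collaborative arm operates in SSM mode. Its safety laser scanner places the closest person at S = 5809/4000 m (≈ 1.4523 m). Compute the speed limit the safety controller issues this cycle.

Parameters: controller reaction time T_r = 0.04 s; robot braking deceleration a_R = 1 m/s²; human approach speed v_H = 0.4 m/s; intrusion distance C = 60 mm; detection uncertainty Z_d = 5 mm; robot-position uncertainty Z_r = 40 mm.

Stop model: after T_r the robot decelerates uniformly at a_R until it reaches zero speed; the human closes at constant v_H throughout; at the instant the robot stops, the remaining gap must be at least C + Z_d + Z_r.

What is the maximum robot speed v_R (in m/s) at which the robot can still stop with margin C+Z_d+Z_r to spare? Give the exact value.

collect terms ⇒ (1/2)·v_R² + (11/25)·v_R + (-213/160) = 0
  disc = (11/25)² − 4·(1/2)·(-213/160) = 28561/10000 ; √disc = 169/100
  v_R = (−(11/25) + 169/100) / (2·(1/2)) = 5/4 m/s
check:
T_s = v_R/a_R = (5/4)/1 = 1.2500 s
reaction-phase robot travel = 1.2500·0.0400 = 0.0500 m
robot covers 1.2500·1.2500 − ½·1.0000·1.2500² = 0.7812 m while stopping
human closes 0.4000·1.2900 = 0.5160 m
C+Z_d+Z_r = 0.0600+0.0050+0.0400 = 0.1050 m
sum ≈ 0.0500+0.7812+0.5160+0.1050 ≈ 1.4523 m = S ✓

v_R_max = 5/4 m/s = 1.2500 m/s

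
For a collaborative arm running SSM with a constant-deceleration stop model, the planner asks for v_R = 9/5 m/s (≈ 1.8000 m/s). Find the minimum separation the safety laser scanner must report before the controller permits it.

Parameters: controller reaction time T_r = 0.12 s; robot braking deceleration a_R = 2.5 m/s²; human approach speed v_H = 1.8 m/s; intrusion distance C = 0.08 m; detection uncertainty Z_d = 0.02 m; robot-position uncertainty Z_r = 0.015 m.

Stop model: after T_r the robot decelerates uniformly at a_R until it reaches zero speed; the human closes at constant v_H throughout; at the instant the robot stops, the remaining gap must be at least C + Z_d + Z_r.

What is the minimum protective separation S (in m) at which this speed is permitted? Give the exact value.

stop time T_s = (9/5)/(5/2) = 0.7200 s
reaction-phase robot travel = 1.8000·0.1200 = 0.2160 m
robot under decel: 1.8000²/(2·2.5000) = 0.6480 m
human over T_r+T_s: 1.8000·(0.1200+0.7200) = 1.5120 m
C+Z_d+Z_r = 0.0800+0.0200+0.0150 = 0.1150 m
S_min ≈ 0.2160+0.6480+1.5120+0.1150  ⇒  S_min = 2491/1000 m

S_min = 2491/1000 m = 2.4910 m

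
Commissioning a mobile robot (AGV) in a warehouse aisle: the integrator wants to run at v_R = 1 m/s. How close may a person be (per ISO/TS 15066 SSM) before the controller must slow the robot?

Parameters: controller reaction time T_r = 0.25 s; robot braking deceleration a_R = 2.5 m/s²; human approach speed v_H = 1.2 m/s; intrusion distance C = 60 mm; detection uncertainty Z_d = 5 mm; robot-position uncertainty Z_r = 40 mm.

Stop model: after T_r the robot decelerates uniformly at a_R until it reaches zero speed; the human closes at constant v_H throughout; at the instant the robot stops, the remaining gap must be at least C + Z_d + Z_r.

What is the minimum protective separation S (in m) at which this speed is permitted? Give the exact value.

T_s = v_R/a_R = 1/(5/2) = 0.4000 s
robot in T_r: 1.0000·0.2500 = 0.2500 m
robot covers 1.0000·0.4000 − ½·2.5000·0.4000² = 0.2000 m while stopping
human over T_r+T_s: 1.2000·(0.2500+0.4000) = 0.7800 m
margins: 0.0600+0.0050+0.0400 = 0.1050 m
S_min ≈ 0.2500+0.2000+0.7800+0.1050  ⇒  S_min = 267/200 m

S_min = 267/200 m = 1.3350 m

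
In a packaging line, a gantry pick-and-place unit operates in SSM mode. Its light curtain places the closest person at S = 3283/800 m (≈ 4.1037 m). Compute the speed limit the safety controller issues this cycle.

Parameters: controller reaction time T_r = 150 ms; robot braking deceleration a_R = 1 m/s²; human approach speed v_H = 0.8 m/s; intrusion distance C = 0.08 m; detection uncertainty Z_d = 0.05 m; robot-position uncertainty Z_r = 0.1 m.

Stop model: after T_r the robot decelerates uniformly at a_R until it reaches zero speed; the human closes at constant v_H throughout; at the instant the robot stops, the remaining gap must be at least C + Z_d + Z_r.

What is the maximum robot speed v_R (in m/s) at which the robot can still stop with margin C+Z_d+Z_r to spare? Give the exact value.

at the boundary: (1/2)·v² + (19/20)·v + (-3003/800) = 0
  disc = (19/20)² − 4·(1/2)·(-3003/800) = 841/100 ; √disc = 29/10
  v_R = (−(19/20) + 29/10) / (2·(1/2)) = 39/20 m/s
check:
T_s = v_R/a_R = (39/20)/1 = 1.9500 s
reaction-phase robot travel = 1.9500·0.1500 = 0.2925 m
braking distance = 1.9500²/(2·1.0000) = 1.9013 m
human closes 0.8000·2.1000 = 1.6800 m
margins: 0.0800+0.0500+0.1000 = 0.2300 m
sum ≈ 0.2925+1.9013+1.6800+0.2300 ≈ 4.1037 m = S ✓

v_R_max = 39/20 m/s = 1.9500 m/s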